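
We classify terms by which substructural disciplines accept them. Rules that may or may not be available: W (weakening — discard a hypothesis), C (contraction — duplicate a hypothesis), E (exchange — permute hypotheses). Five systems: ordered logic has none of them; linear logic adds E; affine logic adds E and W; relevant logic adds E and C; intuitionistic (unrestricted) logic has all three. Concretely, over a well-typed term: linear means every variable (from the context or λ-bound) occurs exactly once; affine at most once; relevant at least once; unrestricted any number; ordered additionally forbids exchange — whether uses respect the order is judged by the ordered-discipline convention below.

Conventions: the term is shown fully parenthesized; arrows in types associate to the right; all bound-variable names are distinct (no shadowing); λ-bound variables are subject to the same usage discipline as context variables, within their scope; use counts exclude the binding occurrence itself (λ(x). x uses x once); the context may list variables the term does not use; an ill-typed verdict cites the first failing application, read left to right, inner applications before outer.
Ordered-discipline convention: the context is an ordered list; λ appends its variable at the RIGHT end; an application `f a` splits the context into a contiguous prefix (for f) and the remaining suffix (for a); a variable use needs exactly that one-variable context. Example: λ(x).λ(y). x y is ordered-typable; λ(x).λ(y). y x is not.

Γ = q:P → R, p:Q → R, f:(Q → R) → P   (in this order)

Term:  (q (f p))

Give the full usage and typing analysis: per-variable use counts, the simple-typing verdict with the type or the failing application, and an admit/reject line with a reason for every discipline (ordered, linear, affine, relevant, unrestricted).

usage: q=1, p=1, f=1
order of uses: q, f, p
typing: the term checks, with type R
ordered: ✗ — no ordered split (uses run q, f, p)
linear: ✓ — each of q, p, f used exactly once
affine: ✓ — q, p, f: no repeats, contraction unneeded
relevant: ✓ — every one of q, p, f appears
unrestricted: ✓ — well-typed at R; no restrictions here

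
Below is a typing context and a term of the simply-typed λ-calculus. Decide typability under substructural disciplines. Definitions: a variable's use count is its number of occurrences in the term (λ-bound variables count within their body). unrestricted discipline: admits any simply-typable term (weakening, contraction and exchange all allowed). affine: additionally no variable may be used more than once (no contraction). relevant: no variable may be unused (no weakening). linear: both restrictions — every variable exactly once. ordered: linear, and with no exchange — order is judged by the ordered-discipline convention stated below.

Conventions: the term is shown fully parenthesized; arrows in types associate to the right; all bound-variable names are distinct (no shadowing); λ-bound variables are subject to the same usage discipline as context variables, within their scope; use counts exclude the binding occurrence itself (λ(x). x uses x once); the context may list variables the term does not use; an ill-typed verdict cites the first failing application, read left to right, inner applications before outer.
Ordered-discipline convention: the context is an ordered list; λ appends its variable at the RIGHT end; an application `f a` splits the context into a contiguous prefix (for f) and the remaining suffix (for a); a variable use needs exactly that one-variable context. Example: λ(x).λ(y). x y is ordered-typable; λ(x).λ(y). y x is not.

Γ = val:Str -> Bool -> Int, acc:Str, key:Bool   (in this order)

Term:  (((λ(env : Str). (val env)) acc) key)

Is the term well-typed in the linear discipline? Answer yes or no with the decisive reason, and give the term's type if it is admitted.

yes — single use per variable (val, acc, key, env); term : Int
variable uses: val=1, acc=1, key=1, env (λ-bound)=1
use order (left to right): val, env, acc, key
typing: well-typed — term : Int
across the five disciplines: ordered ✓ | linear ✓ | affine ✓ | relevant ✓ | unrestricted ✓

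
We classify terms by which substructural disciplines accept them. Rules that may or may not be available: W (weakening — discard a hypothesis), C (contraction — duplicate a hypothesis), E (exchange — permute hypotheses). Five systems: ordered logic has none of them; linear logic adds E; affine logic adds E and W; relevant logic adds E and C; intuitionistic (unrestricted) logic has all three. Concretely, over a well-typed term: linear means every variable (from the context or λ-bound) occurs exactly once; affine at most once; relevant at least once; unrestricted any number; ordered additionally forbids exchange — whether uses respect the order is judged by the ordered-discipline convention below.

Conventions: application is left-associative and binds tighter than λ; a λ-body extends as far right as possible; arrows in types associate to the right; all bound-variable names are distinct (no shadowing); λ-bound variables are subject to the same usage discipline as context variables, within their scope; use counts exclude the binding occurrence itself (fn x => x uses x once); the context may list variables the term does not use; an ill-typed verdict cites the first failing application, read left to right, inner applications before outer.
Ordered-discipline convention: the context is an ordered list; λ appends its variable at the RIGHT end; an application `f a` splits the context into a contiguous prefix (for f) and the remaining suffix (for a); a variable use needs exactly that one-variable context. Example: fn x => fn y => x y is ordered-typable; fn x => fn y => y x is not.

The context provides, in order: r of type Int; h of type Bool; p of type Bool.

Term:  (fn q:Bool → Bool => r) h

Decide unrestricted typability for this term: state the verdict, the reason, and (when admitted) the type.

no — not simply typable
variable uses: r=1; h=1; p=0; q (λ-bound)=0
order of uses: r, h
typing: ill-typed: argument of type Bool where Bool → Bool is required
summary: ordered ✗ · linear ✗ · affine ✗ · relevant ✗ · unrestricted ✗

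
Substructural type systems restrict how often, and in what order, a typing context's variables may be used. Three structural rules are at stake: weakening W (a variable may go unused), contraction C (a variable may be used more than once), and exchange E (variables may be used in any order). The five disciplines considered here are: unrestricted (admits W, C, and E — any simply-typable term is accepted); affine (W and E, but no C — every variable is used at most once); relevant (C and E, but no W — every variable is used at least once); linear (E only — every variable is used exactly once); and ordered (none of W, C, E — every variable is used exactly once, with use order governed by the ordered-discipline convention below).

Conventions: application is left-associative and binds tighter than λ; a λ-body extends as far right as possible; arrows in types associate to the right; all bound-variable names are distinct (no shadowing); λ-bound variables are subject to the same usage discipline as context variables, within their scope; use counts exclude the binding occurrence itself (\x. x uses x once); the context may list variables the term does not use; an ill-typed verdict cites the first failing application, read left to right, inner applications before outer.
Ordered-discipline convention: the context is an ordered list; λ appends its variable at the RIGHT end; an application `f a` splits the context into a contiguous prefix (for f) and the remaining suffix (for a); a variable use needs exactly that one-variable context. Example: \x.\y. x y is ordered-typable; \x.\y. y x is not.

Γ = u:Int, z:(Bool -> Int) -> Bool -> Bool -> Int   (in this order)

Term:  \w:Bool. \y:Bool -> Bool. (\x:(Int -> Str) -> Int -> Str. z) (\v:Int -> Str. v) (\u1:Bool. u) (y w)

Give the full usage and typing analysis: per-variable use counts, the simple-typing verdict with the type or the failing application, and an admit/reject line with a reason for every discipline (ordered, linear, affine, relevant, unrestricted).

use counts: u ×1, z ×1, w (λ-bound) ×1, y (λ-bound) ×1, x (λ-bound) ×0, v (λ-bound) ×1, u1 (λ-bound) ×0
uses in reading order: z, v, u, y, w
typing: well-typed — term : Bool -> (Bool -> Bool) -> Bool -> Int
ordered: ✗ — x, u1 left unused
linear: ✗ — x, u1 left unused
affine: ✓ — at most one use each (u, z, w, y, x, v, u1)
relevant: ✗ — x, u1 left unused
unrestricted: ✓ — simply typable at Bool -> (Bool -> Bool) -> Bool -> Int; W, C, E all held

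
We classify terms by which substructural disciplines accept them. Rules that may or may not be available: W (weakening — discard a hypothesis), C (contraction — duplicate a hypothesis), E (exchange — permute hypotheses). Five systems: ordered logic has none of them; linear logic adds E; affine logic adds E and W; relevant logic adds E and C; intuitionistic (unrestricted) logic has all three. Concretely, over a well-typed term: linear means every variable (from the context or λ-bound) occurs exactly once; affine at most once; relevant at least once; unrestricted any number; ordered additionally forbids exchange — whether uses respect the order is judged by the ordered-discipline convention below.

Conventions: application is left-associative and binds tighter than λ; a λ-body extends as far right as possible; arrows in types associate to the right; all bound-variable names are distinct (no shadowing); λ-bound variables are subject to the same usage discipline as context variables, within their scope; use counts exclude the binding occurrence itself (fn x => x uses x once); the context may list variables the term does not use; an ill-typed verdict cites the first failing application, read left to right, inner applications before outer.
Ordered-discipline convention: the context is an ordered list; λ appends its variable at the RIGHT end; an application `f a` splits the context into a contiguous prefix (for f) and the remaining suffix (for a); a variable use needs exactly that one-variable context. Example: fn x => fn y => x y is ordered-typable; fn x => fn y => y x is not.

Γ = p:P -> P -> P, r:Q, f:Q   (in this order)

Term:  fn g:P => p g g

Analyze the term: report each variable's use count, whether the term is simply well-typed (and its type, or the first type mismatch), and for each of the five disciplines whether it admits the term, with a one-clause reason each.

usage: p ×1; r ×0; f ×0; g (bound) ×2
left-to-right use order: p, g, g
typing: well-typed at P -> P
ordered: ✗ — g ×2 used more than once (contraction); unused: r, f — weakening required
linear: ✗ — g ×2 used more than once (contraction); unused: r, f — weakening required
affine: ✗ — g ×2 used more than once (contraction)
relevant: ✗ — unused: r, f — weakening required
unrestricted: ✓ — well-typed at P -> P; no restrictions here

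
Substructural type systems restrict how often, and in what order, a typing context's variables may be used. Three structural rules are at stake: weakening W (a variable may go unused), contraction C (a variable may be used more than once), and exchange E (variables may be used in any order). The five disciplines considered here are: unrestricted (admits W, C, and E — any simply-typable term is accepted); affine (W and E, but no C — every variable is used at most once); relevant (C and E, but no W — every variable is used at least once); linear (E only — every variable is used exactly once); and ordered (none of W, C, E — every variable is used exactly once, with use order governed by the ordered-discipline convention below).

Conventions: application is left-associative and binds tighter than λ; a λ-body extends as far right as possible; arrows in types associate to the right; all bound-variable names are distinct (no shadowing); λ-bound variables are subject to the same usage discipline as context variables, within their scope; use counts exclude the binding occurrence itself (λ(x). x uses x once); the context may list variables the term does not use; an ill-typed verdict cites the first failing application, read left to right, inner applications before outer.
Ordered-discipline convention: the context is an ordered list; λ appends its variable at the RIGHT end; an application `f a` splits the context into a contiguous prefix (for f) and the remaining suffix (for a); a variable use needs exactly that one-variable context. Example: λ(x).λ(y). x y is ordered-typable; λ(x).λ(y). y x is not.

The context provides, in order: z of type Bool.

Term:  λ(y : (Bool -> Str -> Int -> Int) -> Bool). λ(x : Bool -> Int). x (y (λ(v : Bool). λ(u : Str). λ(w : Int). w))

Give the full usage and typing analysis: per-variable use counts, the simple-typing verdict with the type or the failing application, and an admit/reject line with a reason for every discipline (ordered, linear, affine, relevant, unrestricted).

use counts: z: 0; y (bound): 1; x (bound): 1; v (bound): 0; u (bound): 0; w (bound): 1
left-to-right use order: x, y, w
typing: the term checks, with type ((Bool -> Str -> Int -> Int) -> Bool) -> (Bool -> Int) -> Int
ordered: ✗ — needs weakening: z, v, u unused
linear: ✗ — needs weakening: z, v, u unused
affine: ✓ — at most one use each (z, y, x, v, u, w)
relevant: ✗ — needs weakening: z, v, u unused
unrestricted: ✓ — type-checks (((Bool -> Str -> Int -> Int) -> Bool) -> (Bool -> Int) -> Int) and nothing is barred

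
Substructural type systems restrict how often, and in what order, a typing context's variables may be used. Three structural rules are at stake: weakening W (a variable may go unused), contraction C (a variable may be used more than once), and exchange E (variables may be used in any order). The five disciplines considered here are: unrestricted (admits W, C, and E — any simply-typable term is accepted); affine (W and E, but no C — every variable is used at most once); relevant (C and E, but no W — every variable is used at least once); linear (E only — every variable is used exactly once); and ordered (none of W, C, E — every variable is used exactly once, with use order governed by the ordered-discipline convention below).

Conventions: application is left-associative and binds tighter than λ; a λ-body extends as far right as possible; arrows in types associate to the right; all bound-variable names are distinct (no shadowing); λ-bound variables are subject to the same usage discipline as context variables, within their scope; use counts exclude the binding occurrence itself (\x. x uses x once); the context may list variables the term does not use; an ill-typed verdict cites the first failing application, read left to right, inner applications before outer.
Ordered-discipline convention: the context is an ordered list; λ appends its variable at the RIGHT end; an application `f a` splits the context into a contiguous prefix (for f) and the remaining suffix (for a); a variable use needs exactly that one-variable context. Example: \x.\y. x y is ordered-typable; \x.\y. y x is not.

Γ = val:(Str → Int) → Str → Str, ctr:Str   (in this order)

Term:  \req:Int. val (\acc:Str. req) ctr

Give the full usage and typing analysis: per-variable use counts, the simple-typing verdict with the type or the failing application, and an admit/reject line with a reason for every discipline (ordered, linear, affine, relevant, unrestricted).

variable uses: val: 1×; ctr: 1×; req (λ-bound): 1×; acc (λ-bound): 0×
left-to-right use order: val, req, ctr
typing: ✓ — Int → Str
ordered: ✗, needs weakening: acc unused
linear: ✗, needs weakening: acc unused
affine: ✓, no duplicate uses among val, ctr, req, acc
relevant: ✗, needs weakening: acc unused
unrestricted: ✓, type-checks (Int → Str) and nothing is barred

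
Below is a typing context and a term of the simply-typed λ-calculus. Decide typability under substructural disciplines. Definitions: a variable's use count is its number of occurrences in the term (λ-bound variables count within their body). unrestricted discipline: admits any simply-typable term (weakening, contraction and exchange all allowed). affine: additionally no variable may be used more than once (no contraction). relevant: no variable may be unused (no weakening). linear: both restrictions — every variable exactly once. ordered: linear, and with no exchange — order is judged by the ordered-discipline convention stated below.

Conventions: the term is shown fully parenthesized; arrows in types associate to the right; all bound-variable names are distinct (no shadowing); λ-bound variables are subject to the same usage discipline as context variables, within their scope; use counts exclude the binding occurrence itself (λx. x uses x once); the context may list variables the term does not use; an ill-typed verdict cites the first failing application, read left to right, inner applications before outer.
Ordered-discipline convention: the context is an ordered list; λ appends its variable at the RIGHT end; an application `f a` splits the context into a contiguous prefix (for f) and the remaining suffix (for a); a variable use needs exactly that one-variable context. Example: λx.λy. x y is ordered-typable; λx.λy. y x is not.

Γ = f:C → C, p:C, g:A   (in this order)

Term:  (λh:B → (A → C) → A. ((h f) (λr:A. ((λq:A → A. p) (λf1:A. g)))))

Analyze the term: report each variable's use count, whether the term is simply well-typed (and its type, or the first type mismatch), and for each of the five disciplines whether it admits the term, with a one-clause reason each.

counts: f: 1, p: 1, g: 1, h (bound): 1, r (bound): 0, q (bound): 0, f1 (bound): 0
use order (left to right): h, f, p, g
typing: ill-typed: argument of type C → C where B is required
ordered ✗ (a type mismatch blocks all five)
linear ✗ (the type mismatch rejects it)
affine ✗ (not simply typable)
relevant ✗ (fails simple typing)
unrestricted ✗ (a type mismatch blocks all five)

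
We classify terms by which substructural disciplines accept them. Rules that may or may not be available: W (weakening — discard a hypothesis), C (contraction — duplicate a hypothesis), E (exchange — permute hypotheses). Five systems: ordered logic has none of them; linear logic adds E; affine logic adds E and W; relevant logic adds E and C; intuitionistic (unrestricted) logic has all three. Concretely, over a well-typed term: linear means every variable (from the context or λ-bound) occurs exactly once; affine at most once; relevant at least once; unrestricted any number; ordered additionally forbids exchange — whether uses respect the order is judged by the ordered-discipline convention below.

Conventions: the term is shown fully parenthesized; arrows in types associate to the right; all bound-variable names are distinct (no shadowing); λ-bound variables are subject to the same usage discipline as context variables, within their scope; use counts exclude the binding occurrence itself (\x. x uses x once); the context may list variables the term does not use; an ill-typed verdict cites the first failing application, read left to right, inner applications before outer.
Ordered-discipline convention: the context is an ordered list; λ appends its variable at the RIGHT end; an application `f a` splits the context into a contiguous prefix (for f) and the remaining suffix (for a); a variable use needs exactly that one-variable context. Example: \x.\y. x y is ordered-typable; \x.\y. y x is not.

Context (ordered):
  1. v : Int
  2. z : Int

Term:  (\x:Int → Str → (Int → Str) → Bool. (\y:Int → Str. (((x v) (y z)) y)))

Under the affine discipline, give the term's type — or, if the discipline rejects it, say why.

not well-typed under affine — needs contraction — y ×2
usage: v ×1, z ×1, x (λ-bound) ×1, y (λ-bound) ×2
left-to-right use order: x, v, y, z, y
typing: ✓ — (Int → Str → (Int → Str) → Bool) → (Int → Str) → Bool
per-discipline verdicts: ordered ✗; linear ✗; affine ✗; relevant ✓; unrestricted ✓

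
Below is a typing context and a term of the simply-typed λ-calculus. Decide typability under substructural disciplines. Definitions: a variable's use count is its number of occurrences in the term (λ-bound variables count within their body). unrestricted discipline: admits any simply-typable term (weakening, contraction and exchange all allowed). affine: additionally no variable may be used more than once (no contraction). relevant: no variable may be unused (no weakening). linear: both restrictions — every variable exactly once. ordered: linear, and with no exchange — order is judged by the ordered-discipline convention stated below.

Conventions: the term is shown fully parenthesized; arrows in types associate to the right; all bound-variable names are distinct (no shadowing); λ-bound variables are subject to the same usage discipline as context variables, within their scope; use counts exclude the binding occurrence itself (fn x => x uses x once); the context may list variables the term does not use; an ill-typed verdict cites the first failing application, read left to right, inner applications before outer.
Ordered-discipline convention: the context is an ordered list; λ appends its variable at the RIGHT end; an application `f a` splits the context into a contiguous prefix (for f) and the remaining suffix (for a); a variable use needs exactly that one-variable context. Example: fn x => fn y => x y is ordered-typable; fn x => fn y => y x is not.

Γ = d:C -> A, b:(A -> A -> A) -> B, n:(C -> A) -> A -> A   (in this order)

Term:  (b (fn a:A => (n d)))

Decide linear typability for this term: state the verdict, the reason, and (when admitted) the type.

no — a never used (weakening)
variable uses: d: 1, b: 1, n: 1, a [bound]: 0
left-to-right use order: b, n, d
typing: well-typed — term : B
across the five disciplines: ordered ✗ · linear ✗ · affine ✓ · relevant ✗ · unrestricted ✓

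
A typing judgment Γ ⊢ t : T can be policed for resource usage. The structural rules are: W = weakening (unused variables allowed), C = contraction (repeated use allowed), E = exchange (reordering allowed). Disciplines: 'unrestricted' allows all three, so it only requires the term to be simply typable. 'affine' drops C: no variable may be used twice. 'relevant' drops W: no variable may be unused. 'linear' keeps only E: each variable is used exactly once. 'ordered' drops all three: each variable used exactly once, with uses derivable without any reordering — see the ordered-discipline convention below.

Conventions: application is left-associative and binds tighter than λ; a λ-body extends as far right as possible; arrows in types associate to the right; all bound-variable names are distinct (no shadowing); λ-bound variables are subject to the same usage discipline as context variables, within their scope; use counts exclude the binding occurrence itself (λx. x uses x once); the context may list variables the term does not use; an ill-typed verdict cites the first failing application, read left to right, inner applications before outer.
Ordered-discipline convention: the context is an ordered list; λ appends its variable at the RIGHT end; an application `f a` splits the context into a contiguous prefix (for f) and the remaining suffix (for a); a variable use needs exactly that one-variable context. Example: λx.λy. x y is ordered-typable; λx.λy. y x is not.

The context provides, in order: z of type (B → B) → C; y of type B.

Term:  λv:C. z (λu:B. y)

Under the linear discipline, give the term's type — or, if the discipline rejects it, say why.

not well-typed under linear — v, u never used (weakening)
counts: z ×1; y ×1; v (bound) ×0; u (bound) ×0
uses in reading order: z, y
typing: well-typed — term : C → C
per-discipline verdicts: ordered ✗ · linear ✗ · affine ✓ · relevant ✗ · unrestricted ✓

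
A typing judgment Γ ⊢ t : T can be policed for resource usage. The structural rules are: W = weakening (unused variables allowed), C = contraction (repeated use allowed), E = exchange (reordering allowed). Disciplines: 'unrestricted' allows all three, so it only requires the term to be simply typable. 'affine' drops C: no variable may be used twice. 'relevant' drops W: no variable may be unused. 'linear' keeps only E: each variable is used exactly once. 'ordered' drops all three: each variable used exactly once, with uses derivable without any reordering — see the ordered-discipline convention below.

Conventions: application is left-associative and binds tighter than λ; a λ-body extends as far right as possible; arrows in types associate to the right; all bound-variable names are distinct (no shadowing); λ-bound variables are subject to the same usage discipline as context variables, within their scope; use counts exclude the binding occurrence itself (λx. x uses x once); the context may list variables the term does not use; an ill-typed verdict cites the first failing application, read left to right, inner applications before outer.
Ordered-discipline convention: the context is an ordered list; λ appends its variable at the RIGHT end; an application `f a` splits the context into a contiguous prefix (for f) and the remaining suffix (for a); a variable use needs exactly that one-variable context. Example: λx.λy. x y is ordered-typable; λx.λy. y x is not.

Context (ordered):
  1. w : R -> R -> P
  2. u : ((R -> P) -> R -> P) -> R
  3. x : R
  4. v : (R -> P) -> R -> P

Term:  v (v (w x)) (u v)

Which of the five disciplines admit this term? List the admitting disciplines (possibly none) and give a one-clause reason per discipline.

admitted in: relevant, unrestricted
counts: w: 1, u: 1, x: 1, v: 3
order of uses: v, v, w, x, u, v
typing: well-typed — term : P
ordered: ✗ — v ×3 used more than once (contraction)
linear: ✗ — v ×3 used more than once (contraction)
affine: ✗ — v ×3 used more than once (contraction)
relevant: ✓ — every one of w, u, x, v appears
unrestricted: ✓ — simply typable at P; W, C, E all held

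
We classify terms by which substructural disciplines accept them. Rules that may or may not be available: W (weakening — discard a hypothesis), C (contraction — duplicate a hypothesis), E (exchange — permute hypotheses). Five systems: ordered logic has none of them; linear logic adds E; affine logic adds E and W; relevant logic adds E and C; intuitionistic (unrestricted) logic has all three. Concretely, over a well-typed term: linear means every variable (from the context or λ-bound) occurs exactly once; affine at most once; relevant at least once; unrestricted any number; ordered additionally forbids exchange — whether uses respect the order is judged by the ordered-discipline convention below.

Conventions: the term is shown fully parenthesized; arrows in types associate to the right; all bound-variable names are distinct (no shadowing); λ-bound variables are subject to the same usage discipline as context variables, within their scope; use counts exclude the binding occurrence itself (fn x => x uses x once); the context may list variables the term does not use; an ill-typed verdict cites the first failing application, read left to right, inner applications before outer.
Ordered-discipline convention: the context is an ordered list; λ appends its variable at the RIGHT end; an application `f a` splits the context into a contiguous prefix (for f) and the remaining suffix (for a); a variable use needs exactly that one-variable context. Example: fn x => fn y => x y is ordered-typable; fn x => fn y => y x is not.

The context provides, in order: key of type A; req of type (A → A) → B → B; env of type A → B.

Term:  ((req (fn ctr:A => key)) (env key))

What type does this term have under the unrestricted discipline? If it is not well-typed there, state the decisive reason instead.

term : B
use counts: key ×2; req ×1; env ×1; ctr (λ-bound) ×0
order of uses: req, key, env, key
typing: well-typed at B
across the five disciplines: ordered ✗ · linear ✗ · affine ✗ · relevant ✗ · unrestricted ✓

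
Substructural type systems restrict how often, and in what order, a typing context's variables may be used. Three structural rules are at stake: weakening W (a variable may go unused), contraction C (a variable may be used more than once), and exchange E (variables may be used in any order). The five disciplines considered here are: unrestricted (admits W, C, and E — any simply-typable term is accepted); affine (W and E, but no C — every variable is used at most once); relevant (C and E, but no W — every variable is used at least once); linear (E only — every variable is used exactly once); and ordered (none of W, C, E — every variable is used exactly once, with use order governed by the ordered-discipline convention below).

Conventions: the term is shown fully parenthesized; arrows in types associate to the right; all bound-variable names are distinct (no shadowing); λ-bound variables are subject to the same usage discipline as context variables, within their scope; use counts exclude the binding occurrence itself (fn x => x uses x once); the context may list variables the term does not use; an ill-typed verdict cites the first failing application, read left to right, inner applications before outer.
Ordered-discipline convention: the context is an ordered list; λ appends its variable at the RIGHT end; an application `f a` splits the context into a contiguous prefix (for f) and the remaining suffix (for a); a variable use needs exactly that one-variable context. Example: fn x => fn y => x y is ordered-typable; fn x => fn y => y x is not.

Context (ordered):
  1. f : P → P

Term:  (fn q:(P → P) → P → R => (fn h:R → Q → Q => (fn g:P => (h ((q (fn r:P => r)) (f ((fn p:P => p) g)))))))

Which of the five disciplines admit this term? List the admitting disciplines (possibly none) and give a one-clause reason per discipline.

admitting disciplines: linear, affine, relevant, unrestricted
usage: f: 1×, q (λ-bound): 1×, h (λ-bound): 1×, g (λ-bound): 1×, r (λ-bound): 1×, p (λ-bound): 1×
uses in reading order: h, q, r, f, p, g
typing: well-typed — term : ((P → P) → P → R) → (R → Q → Q) → P → Q → Q
ordered ✗ (no contiguous prefix/suffix split fits h, q, r, f, p, g)
linear ✓ (single use per variable (f, q, h, g, r, p))
affine ✓ (f, q, h, g, r, p: no repeats, contraction unneeded)
relevant ✓ (every one of f, q, h, g, r, p appears)
unrestricted ✓ (well-typed at ((P → P) → P → R) → (R → Q → Q) → P → Q → Q; no restrictions here)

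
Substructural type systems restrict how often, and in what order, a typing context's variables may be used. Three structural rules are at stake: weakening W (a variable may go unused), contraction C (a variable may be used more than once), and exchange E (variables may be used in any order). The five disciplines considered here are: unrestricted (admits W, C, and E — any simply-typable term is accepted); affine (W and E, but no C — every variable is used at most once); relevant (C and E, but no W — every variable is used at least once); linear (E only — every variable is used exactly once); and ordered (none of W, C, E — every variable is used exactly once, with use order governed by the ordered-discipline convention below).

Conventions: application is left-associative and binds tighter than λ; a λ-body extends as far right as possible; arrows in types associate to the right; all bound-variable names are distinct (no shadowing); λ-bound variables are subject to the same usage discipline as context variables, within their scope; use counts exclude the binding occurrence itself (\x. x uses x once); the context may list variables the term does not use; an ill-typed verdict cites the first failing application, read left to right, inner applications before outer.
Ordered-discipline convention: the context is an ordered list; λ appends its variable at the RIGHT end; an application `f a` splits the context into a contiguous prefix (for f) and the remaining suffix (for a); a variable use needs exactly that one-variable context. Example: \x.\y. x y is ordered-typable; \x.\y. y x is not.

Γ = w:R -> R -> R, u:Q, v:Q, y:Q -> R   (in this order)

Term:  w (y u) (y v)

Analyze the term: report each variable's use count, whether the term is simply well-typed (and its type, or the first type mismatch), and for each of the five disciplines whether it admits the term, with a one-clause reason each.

usage: w=1, u=1, v=1, y=2
uses in reading order: w, y, u, y, v
typing: ✓ — R
ordered ✗ (y ×2 used more than once (contraction))
linear ✗ (y ×2 used more than once (contraction))
affine ✗ (y ×2 used more than once (contraction))
relevant ✓ (at least one use each (w, u, v, y))
unrestricted ✓ (type-checks (R) and nothing is barred)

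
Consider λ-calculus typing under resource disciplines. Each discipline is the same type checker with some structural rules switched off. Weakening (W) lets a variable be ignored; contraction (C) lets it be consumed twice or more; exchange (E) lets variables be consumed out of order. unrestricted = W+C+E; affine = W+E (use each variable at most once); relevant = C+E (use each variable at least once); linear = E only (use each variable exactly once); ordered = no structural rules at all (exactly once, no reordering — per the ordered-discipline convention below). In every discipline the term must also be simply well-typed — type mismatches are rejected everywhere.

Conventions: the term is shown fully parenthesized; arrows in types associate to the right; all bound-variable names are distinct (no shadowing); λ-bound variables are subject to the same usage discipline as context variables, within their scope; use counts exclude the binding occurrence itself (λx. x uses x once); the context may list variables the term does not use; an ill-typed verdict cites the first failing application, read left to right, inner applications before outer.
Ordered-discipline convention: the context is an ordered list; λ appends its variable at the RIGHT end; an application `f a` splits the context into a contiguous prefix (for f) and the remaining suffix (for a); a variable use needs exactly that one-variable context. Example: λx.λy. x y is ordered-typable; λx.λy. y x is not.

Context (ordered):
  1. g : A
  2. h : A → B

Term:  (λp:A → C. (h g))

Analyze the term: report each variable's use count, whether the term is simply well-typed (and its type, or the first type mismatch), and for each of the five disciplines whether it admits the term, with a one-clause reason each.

variable uses: g=1, h=1, p (λ-bound)=0
order of uses: h, g
typing: well-typed at (A → C) → B
ordered ✗ (needs weakening: p unused)
linear ✗ (needs weakening: p unused)
affine ✓ (none of g, h, p used more than once)
relevant ✗ (needs weakening: p unused)
unrestricted ✓ (typability at (A → C) → B is all that's needed)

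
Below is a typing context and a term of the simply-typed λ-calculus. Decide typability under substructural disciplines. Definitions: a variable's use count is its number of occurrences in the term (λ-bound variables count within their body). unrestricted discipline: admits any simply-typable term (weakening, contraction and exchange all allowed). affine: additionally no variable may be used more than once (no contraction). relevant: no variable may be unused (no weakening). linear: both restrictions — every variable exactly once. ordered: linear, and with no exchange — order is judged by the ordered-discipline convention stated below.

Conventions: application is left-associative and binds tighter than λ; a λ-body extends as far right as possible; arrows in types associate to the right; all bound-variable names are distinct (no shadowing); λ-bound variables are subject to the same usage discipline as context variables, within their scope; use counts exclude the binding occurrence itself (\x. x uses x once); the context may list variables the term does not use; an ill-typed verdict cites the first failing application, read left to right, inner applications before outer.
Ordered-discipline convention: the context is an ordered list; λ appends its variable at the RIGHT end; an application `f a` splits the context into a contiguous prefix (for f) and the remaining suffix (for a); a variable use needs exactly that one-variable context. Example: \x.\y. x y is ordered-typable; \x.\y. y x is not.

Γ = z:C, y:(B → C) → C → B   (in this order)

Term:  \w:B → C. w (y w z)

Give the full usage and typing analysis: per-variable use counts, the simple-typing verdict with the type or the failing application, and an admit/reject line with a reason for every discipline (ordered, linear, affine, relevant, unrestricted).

counts: z ×1; y ×1; w [bound] ×2
uses in reading order: w, y, w, z
typing: well-typed at (B → C) → C
ordered: ✗ — repeated use of w ×2
linear: ✗ — repeated use of w ×2
affine: ✗ — repeated use of w ×2
relevant: ✓ — z, y, w: all used, weakening unneeded
unrestricted: ✓ — typability at (B → C) → C is all that's needed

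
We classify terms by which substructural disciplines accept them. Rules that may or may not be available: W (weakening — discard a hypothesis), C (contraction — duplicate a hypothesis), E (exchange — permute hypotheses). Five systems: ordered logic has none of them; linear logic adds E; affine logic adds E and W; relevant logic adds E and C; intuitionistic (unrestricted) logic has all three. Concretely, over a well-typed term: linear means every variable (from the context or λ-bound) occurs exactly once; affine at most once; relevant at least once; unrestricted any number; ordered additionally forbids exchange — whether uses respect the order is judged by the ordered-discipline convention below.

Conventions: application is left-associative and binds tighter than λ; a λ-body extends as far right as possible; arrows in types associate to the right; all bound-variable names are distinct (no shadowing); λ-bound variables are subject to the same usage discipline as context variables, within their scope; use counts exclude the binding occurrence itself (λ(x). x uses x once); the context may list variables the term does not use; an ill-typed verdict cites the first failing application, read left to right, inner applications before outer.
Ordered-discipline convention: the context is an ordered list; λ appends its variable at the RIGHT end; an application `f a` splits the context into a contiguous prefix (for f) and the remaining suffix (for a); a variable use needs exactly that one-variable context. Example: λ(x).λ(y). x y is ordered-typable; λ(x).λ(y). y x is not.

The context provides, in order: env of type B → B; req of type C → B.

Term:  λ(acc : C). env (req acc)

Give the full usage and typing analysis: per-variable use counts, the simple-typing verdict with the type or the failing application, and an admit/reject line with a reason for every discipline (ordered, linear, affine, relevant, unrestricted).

usage: env=1; req=1; acc [bound]=1
order of uses: env, req, acc
typing: well-typed at C → B
ordered ✓ (env, req, acc: once each, no exchange needed)
linear ✓ (env, req, acc: one use apiece)
affine ✓ (at most one use each (env, req, acc))
relevant ✓ (every one of env, req, acc appears)
unrestricted ✓ (well-typed at C → B; no restrictions here)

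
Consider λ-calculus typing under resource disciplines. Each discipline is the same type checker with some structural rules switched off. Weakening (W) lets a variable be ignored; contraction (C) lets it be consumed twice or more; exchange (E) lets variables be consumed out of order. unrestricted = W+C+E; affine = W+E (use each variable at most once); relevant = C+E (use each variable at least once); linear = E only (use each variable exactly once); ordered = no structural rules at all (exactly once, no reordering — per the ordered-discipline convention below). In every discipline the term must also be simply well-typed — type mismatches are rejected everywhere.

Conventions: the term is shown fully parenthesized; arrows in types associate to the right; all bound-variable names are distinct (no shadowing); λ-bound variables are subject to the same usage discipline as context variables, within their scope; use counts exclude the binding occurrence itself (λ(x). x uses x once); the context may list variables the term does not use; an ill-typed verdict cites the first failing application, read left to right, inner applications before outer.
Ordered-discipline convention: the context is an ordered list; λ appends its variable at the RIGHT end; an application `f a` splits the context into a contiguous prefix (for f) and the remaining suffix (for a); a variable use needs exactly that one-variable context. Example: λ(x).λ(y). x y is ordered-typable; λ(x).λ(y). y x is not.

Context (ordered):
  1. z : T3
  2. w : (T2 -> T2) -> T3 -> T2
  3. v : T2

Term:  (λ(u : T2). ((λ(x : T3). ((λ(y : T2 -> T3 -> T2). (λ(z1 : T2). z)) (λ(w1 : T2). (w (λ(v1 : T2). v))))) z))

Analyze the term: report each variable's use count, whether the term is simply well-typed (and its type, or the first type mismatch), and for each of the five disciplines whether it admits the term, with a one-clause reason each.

usage: z=2; w=1; v=1; u [bound]=0; x [bound]=0; y [bound]=0; z1 [bound]=0; w1 [bound]=0; v1 [bound]=0
left-to-right use order: z, w, v, z
typing: well-typed — term : T2 -> T2 -> T3
ordered ✗ (needs contraction — z ×2; needs weakening: u, x, y, z1, w1, v1 unused)
linear ✗ (needs contraction — z ×2; needs weakening: u, x, y, z1, w1, v1 unused)
affine ✗ (needs contraction — z ×2)
relevant ✗ (needs weakening: u, x, y, z1, w1, v1 unused)
unrestricted ✓ (type-checks (T2 -> T2 -> T3) and nothing is barred)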